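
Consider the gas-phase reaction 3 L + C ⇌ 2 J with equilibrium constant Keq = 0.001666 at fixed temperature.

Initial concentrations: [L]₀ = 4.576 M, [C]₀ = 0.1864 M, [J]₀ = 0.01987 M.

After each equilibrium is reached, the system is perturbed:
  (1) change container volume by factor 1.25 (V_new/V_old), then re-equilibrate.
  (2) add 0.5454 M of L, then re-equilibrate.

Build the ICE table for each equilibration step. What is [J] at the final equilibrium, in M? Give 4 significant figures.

Q₀ = 2.2105e-05 vs Keq = 0.001666 ⇒ Q<K, forward
Step 1:
                    L           C           J
  Initial       4.576      0.1864     0.01987
  Change      -0.1731     -0.0577      0.1154
  Equil         4.403      0.1287      0.1353
  solve Keq expr → x = 0.0577; check Q = 0.001666
Then change container volume by factor 1.25 (V_new/V_old).
Step 2:
                    L           C           J
  Initial       3.522       0.103      0.1082
  Change      0.02569    0.008564    -0.01713
  Equil         3.548      0.1115     0.09109
  solve Keq expr → x = -0.008564; check Q = 0.001666
Then add 0.5454 M of L.
Step 3:
                    L           C           J
  Initial       4.093      0.1115     0.09109
  Change     -0.02481    -0.00827     0.01654
  Equil         4.069      0.1033      0.1076
  solve Keq expr → x = 0.00827; check Q = 0.001666

[J]_eq = 0.1076 M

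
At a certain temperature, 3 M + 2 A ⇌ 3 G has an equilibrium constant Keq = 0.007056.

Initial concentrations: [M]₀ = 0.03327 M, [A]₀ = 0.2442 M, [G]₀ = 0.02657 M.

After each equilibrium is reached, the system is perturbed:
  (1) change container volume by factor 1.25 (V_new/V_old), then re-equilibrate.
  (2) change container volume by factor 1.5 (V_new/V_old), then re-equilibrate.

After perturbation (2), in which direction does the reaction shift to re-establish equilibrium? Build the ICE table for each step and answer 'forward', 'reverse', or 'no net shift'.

Q₀ = 8.541 vs Keq = 0.007056 ⇒ Q>K, reverse
Step 1:
                    M           A           G
  Initial     0.03327      0.2442     0.02657
  Change      0.02224     0.01483    -0.02224
  Equil       0.05551       0.259    0.004327
  solve Keq expr → x = -0.007414; check Q = 0.007056
Then change container volume by factor 1.25 (V_new/V_old).
Step 2:
                    M           A           G
  Initial     0.04441      0.2072    0.003461
  Change   4.4563e-04  2.9709e-04 -4.4563e-04
  Equil       0.04486      0.2075    0.003016
  solve Keq expr → x = -1.4854e-04; check Q = 0.007056
Then change container volume by factor 1.5 (V_new/V_old).
Step 3:
                    M           A           G
  Initial      0.0299      0.1383     0.00201
  Change   4.5080e-04  3.0054e-04 -4.5080e-04
  Equil       0.03036      0.1386     0.00156
  solve Keq expr → x = -1.5027e-04; check Q = 0.007056

Direction: reverse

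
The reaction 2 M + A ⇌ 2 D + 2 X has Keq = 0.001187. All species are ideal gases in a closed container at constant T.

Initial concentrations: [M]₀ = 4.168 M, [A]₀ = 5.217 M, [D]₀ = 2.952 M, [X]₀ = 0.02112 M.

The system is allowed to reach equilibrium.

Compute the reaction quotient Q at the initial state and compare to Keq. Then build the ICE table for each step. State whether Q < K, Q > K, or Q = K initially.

Q₀ = 4.2889e-05 vs Keq = 0.001187 ⇒ Q<K, forward
Step 1:
                  M         A         D         X
  init        4.168     5.217     2.952   0.02112
  Δ        -0.08429  -0.04215   0.08429   0.08429
  eq          4.084     5.175     3.036    0.1054
  solve Keq expr → x = 0.04215; check Q = 0.001187

Q₀ = 4.2889e-05; Q < K (proceeds forward)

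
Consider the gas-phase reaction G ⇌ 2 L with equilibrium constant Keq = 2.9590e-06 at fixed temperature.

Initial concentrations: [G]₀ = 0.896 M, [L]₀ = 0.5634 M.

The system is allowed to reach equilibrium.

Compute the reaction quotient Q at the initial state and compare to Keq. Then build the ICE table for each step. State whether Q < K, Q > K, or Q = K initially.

Q₀ = 0.3543 vs Keq = 2.9590e-06 ⇒ Q>K, reverse
Step 1:
                    G           L
  init          0.896      0.5634
  Δ            0.2808     -0.5615
  eq            1.177    0.001866
  solve Keq expr → x = -0.2808; check Q = 2.9590e-06

Q₀ = 0.3543; Q > K (proceeds reverse)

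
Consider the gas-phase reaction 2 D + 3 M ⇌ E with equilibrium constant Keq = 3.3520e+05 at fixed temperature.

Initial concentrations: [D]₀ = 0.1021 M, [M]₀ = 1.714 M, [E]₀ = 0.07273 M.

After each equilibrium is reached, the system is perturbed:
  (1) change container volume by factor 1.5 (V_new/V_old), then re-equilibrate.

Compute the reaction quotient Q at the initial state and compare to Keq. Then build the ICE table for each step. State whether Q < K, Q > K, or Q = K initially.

Q₀ = 1.386 vs Keq = 3.3520e+05 ⇒ Q<K, forward
Step 1:
                   D          M          E
  init        0.1021      1.714    0.07273
  Δ          -0.1018    -0.1527    0.05089
  eq      3.1129e-04      1.561     0.1236
  solve Keq expr → x = 0.05089; check Q = 3.3520e+05
Then change container volume by factor 1.5 (V_new/V_old).
Step 2:
                   D          M          E
  init    2.0753e-04      1.041    0.08242
  Δ       2.5878e-04 3.8817e-04 -1.2939e-04
  eq      4.6631e-04      1.041    0.08229
  solve Keq expr → x = -1.2939e-04; check Q = 3.3520e+05

Q₀ = 1.386; Q < K (proceeds forward)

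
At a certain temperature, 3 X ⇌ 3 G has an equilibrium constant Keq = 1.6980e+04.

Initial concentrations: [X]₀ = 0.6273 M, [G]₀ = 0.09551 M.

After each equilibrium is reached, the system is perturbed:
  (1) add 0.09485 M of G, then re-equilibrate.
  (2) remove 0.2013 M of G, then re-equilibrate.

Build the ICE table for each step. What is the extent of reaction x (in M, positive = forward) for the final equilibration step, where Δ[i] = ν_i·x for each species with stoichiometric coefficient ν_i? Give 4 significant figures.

x = 0.002513 M

Q₀ = 0.00353 vs Keq = 1.6980e+04 ⇒ Q<K, forward
Step 1:
                   X          G
  Initial     0.6273    0.09551
  Change     -0.6002     0.6002
  Equil      0.02707     0.6957
  solve Keq expr → x = 0.2001; check Q = 1.6980e+04
Then add 0.09485 M of G.
Step 2:
                   X          G
  Initial    0.02707     0.7906
  Change    0.003552  -0.003552
  Equil      0.03062      0.787
  solve Keq expr → x = -0.001184; check Q = 1.6980e+04
Then remove 0.2013 M of G.
Step 3:
                   X          G
  Initial    0.03062     0.5857
  Change   -0.007539   0.007539
  Equil      0.02308     0.5933
  solve Keq expr → x = 0.002513; check Q = 1.6980e+04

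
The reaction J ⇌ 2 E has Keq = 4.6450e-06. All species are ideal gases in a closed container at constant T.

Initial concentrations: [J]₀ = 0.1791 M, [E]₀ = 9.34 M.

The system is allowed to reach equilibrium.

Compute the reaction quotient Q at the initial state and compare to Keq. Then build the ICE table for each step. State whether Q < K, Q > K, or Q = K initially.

Q₀ = 487.1; Q > K (proceeds reverse)

Q₀ = 487.1 vs Keq = 4.6450e-06 ⇒ Q>K, reverse
Step 1:
                   J          E
  init        0.1791       9.34
  Δ            4.668     -9.335
  eq           4.847   0.004745
  solve Keq expr → x = -4.668; check Q = 4.6450e-06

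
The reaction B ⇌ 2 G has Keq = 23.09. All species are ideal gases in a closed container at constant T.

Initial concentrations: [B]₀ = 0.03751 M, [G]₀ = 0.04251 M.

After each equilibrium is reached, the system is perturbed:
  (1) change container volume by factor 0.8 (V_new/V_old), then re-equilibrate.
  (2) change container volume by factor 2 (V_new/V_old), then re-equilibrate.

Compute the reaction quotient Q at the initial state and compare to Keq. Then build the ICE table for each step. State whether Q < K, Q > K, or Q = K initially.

Q₀ = 0.04818; Q < K (proceeds forward)

Q₀ = 0.04818 vs Keq = 23.09 ⇒ Q<K, forward
Step 1:
                   B          G
  I          0.03751    0.04251
  C         -0.03692    0.07385
  E       5.8636e-04     0.1164
  solve Keq expr → x = 0.03692; check Q = 23.09
Then change container volume by factor 0.8 (V_new/V_old).
Step 2:
                   B          G
  I       7.3295e-04     0.1454
  C       1.7874e-04 -3.5748e-04
  E       9.1169e-04     0.1451
  solve Keq expr → x = -1.7874e-04; check Q = 23.09
Then change container volume by factor 2 (V_new/V_old).
Step 3:
                   B          G
  I       4.5584e-04    0.07254
  C       -2.2508e-04 4.5017e-04
  E       2.3076e-04    0.07299
  solve Keq expr → x = 2.2508e-04; check Q = 23.09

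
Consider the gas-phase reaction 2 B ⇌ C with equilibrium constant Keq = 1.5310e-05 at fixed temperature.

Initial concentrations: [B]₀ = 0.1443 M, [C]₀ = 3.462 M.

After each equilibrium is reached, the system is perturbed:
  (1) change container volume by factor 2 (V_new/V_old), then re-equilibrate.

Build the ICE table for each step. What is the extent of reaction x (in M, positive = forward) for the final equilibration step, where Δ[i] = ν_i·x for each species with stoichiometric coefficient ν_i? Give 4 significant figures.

Q₀ = 166.3 vs Keq = 1.5310e-05 ⇒ Q>K, reverse
Step 1:
                  B         C
  I          0.1443     3.462
  C           6.922    -3.461
  E           7.067 7.6457e-04
  solve Keq expr → x = -3.461; check Q = 1.5310e-05
Then change container volume by factor 2 (V_new/V_old).
Step 2:
                  B         C
  I           3.533 3.8228e-04
  C       3.8220e-04 -1.9110e-04
  E           3.534 1.9118e-04
  solve Keq expr → x = -1.9110e-04; check Q = 1.5310e-05

x = -1.9110e-04 M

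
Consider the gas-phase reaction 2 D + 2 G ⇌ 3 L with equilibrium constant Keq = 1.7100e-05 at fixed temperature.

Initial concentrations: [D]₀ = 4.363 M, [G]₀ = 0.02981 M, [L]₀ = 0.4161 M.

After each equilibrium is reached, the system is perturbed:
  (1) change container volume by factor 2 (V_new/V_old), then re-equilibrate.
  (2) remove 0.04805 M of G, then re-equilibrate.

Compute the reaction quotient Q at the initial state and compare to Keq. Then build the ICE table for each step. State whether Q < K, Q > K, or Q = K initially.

Q₀ = 4.259 vs Keq = 1.7100e-05 ⇒ Q>K, reverse
Step 1:
                   D          G          L
  init         4.363    0.02981     0.4161
  Δ           0.2567     0.2567     -0.385
  eq            4.62     0.2865    0.03106
  solve Keq expr → x = -0.1283; check Q = 1.7100e-05
Then change container volume by factor 2 (V_new/V_old).
Step 2:
                   D          G          L
  init          2.31     0.1433    0.01553
  Δ         0.002052   0.002052  -0.003079
  eq           2.312     0.1453    0.01245
  solve Keq expr → x = -0.001026; check Q = 1.7100e-05
Then remove 0.04805 M of G.
Step 3:
                   D          G          L
  init         2.312    0.09726    0.01245
  Δ         0.001865   0.001865  -0.002797
  eq           2.314    0.09912   0.009653
  solve Keq expr → x = -9.3237e-04; check Q = 1.7100e-05

Q₀ = 4.259; Q > K (proceeds reverse)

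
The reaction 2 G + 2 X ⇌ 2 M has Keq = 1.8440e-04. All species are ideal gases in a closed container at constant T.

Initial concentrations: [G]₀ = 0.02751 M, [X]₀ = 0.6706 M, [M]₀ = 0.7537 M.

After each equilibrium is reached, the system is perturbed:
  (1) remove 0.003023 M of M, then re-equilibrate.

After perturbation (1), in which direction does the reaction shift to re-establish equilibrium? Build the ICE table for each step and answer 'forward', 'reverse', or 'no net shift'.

Q₀ = 1669 vs Keq = 1.8440e-04 ⇒ Q>K, reverse
Step 1:
                  G         X         M
  init      0.02751    0.6706    0.7537
  Δ           0.739     0.739    -0.739
  eq         0.7665      1.41   0.01467
  solve Keq expr → x = -0.3695; check Q = 1.8440e-04
Then remove 0.003023 M of M.
Step 2:
                  G         X         M
  init       0.7665      1.41   0.01165
  Δ       -0.002936 -0.002936  0.002936
  eq         0.7636     1.407   0.01459
  solve Keq expr → x = 0.001468; check Q = 1.8440e-04

Direction: forward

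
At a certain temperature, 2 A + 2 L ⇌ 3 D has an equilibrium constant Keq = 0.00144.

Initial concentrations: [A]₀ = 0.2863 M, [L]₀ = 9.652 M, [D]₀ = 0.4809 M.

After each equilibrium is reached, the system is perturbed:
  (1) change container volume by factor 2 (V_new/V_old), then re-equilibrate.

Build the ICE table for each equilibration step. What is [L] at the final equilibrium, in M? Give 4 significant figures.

Q₀ = 0.01456 vs Keq = 0.00144 ⇒ Q>K, reverse
Step 1:
                    A           L           D
  I            0.2863       9.652      0.4809
  C             0.129       0.129     -0.1934
  E            0.4153       9.781      0.2875
  solve Keq expr → x = -0.06448; check Q = 0.00144
Then change container volume by factor 2 (V_new/V_old).
Step 2:
                    A           L           D
  I            0.2076        4.89      0.1437
  C           0.01579     0.01579    -0.02368
  E            0.2234       4.906      0.1201
  solve Keq expr → x = -0.007894; check Q = 0.00144

[L]_eq = 4.906 M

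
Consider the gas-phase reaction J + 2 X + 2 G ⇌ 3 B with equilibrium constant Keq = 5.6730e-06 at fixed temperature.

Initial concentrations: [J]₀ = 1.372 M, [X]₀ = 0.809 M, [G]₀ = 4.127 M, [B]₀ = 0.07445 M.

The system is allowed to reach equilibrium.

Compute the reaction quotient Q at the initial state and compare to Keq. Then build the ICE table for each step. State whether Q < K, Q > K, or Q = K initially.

Q₀ = 2.6982e-05; Q > K (proceeds reverse)

Q₀ = 2.6982e-05 vs Keq = 5.6730e-06 ⇒ Q>K, reverse
Step 1:
                   J          X          G          B
  I            1.372      0.809      4.127    0.07445
  C         0.009741    0.01948    0.01948   -0.02922
  E            1.382     0.8285      4.146    0.04523
  solve Keq expr → x = -0.009741; check Q = 5.6730e-06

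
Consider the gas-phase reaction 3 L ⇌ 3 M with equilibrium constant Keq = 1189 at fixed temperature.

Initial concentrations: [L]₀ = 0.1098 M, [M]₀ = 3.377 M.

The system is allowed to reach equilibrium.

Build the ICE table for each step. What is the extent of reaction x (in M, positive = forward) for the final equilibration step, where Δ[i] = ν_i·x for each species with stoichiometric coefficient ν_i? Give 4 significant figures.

x = -0.06365 M

Q₀ = 2.9093e+04 vs Keq = 1189 ⇒ Q>K, reverse
Step 1:
                   L          M
  I           0.1098      3.377
  C           0.1909    -0.1909
  E           0.3007      3.186
  solve Keq expr → x = -0.06365; check Q = 1189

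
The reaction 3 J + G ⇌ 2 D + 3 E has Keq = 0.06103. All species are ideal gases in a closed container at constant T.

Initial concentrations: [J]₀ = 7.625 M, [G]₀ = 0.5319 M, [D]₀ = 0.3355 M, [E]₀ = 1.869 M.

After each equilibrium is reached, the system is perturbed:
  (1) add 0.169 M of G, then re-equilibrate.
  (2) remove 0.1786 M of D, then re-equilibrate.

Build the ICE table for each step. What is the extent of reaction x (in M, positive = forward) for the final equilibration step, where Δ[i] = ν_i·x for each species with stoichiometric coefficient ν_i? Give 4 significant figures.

x = 0.03943 M

Q₀ = 0.003116 vs Keq = 0.06103 ⇒ Q<K, forward
Step 1:
                   J          G          D          E
  I            7.625     0.5319     0.3355      1.869
  C           -0.567     -0.189      0.378      0.567
  E            7.058     0.3429     0.7135      2.436
  solve Keq expr → x = 0.189; check Q = 0.06103
Then add 0.169 M of G.
Step 2:
                   J          G          D          E
  I            7.058     0.5119     0.7135      2.436
  C         -0.09781    -0.0326    0.06521    0.09781
  E             6.96     0.4793     0.7787      2.534
  solve Keq expr → x = 0.0326; check Q = 0.06103
Then remove 0.1786 M of D.
Step 3:
                   J          G          D          E
  I             6.96     0.4793     0.6001      2.534
  C          -0.1183   -0.03943    0.07886     0.1183
  E            6.842     0.4399     0.6789      2.652
  solve Keq expr → x = 0.03943; check Q = 0.06103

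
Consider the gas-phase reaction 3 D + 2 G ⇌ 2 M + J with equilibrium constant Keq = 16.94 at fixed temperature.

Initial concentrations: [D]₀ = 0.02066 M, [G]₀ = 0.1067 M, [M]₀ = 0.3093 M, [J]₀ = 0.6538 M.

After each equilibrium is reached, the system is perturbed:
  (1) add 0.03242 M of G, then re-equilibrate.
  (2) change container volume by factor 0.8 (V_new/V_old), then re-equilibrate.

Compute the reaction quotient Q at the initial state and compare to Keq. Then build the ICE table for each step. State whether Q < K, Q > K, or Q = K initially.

Q₀ = 6.2300e+05 vs Keq = 16.94 ⇒ Q>K, reverse
Step 1:
                   D          G          M          J
  Initial    0.02066     0.1067     0.3093     0.6538
  Change      0.2205      0.147     -0.147   -0.07349
  Equil       0.2411     0.2537     0.1623     0.5803
  solve Keq expr → x = -0.07349; check Q = 16.94
Then add 0.03242 M of G.
Step 2:
                   D          G          M          J
  Initial     0.2411     0.2861     0.1623     0.5803
  Change    -0.00924   -0.00616    0.00616    0.00308
  Equil       0.2319     0.2799     0.1685     0.5834
  solve Keq expr → x = 0.00308; check Q = 16.94
Then change container volume by factor 0.8 (V_new/V_old).
Step 3:
                   D          G          M          J
  Initial     0.2899     0.3499     0.2106     0.7292
  Change    -0.02103   -0.01402    0.01402   0.007011
  Equil       0.2688     0.3359     0.2246     0.7362
  solve Keq expr → x = 0.007011; check Q = 16.94

Q₀ = 6.2300e+05; Q > K (proceeds reverse)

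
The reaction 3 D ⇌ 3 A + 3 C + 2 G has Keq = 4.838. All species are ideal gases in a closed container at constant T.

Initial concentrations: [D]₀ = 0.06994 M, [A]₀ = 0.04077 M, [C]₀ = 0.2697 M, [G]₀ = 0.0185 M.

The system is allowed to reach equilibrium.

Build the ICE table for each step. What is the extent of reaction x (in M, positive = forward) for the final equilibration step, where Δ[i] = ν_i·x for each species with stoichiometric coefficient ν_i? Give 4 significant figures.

x = 0.02219 M

Q₀ = 1.3299e-06 vs Keq = 4.838 ⇒ Q<K, forward
Step 1:
                    D           A           C           G
  I           0.06994     0.04077      0.2697      0.0185
  C          -0.06657     0.06657     0.06657     0.04438
  E          0.003374      0.1073      0.3363     0.06288
  solve Keq expr → x = 0.02219; check Q = 4.838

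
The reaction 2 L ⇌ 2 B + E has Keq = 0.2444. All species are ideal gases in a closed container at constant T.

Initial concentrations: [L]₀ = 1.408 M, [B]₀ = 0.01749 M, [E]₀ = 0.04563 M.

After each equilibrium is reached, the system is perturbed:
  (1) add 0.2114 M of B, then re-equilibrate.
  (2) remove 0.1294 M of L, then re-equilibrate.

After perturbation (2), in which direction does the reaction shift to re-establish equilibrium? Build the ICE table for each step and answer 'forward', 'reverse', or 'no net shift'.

Q₀ = 7.0408e-06 vs Keq = 0.2444 ⇒ Q<K, forward
Step 1:
                  L         B         E
  I           1.408   0.01749   0.04563
  C         -0.6269    0.6269    0.3135
  E          0.7811    0.6444    0.3591
  solve Keq expr → x = 0.3135; check Q = 0.2444
Then add 0.2114 M of B.
Step 2:
                  L         B         E
  I          0.7811    0.8558    0.3591
  C         0.08895  -0.08895  -0.04448
  E            0.87    0.7668    0.3146
  solve Keq expr → x = -0.04448; check Q = 0.2444
Then remove 0.1294 M of L.
Step 3:
                  L         B         E
  I          0.7406    0.7668    0.3146
  C         0.04627  -0.04627  -0.02313
  E          0.7869    0.7206    0.2915
  solve Keq expr → x = -0.02313; check Q = 0.2444

Direction: reverse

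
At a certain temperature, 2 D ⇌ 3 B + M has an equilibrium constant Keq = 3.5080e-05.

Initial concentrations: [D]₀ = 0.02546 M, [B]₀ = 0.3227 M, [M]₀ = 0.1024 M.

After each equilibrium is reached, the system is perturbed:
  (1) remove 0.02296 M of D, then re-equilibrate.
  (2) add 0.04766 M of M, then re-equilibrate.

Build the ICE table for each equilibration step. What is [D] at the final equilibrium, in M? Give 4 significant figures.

Q₀ = 5.309 vs Keq = 3.5080e-05 ⇒ Q>K, reverse
Step 1:
                  D         B         M
  I         0.02546    0.3227    0.1024
  C          0.1815   -0.2722  -0.09073
  E          0.2069    0.0505   0.01167
  solve Keq expr → x = -0.09073; check Q = 3.5080e-05
Then remove 0.02296 M of D.
Step 2:
                  D         B         M
  I           0.184    0.0505   0.01167
  C        0.001605 -0.002408 -8.0257e-04
  E          0.1856   0.04809   0.01086
  solve Keq expr → x = -8.0257e-04; check Q = 3.5080e-05
Then add 0.04766 M of M.
Step 3:
                  D         B         M
  I          0.1856   0.04809   0.05852
  C         0.01226  -0.01839 -0.006129
  E          0.1978    0.0297   0.05239
  solve Keq expr → x = -0.006129; check Q = 3.5080e-05

[D]_eq = 0.1978 M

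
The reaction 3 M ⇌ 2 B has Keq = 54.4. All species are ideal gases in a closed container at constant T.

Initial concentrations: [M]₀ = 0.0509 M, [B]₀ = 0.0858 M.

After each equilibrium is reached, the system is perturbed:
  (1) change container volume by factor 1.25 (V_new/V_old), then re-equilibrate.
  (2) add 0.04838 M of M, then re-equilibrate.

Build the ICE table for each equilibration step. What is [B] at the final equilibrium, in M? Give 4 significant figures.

Q₀ = 55.82 vs Keq = 54.4 ⇒ Q>K, reverse
Step 1:
                    M           B
  init         0.0509      0.0858
  Δ        3.4779e-04 -2.3186e-04
  eq          0.05125     0.08557
  solve Keq expr → x = -1.1593e-04; check Q = 54.4
Then change container volume by factor 1.25 (V_new/V_old).
Step 2:
                    M           B
  init          0.041     0.06845
  Δ          0.002458   -0.001639
  eq          0.04346     0.06682
  solve Keq expr → x = -8.1937e-04; check Q = 54.4
Then add 0.04838 M of M.
Step 3:
                    M           B
  init        0.09184     0.06682
  Δ          -0.03799     0.02533
  eq          0.05384     0.09215
  solve Keq expr → x = 0.01266; check Q = 54.4

[B]_eq = 0.09215 M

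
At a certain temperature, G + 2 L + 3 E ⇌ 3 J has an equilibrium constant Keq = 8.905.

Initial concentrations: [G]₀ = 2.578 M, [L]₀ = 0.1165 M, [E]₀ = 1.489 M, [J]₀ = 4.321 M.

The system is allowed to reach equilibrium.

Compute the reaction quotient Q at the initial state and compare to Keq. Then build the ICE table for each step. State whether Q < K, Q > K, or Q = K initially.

Q₀ = 698.4; Q > K (proceeds reverse)

Q₀ = 698.4 vs Keq = 8.905 ⇒ Q>K, reverse
Step 1:
                  G         L         E         J
  init        2.578    0.1165     1.489     4.321
  Δ          0.1897    0.3793     0.569    -0.569
  eq          2.768    0.4958     2.058     3.752
  solve Keq expr → x = -0.1897; check Q = 8.905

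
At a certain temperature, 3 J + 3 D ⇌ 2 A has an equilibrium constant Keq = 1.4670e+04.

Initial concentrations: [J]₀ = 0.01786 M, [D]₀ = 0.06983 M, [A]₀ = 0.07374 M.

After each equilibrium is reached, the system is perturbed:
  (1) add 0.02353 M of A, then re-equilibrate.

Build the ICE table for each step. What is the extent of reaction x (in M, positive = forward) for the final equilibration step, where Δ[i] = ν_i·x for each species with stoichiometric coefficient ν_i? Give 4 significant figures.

Q₀ = 2.8031e+06 vs Keq = 1.4670e+04 ⇒ Q>K, reverse
Step 1:
                  J         D         A
  Initial   0.01786   0.06983   0.07374
  Change    0.03516   0.03516  -0.02344
  Equil     0.05302     0.105    0.0503
  solve Keq expr → x = -0.01172; check Q = 1.4670e+04
Then add 0.02353 M of A.
Step 2:
                  J         D         A
  Initial   0.05302     0.105   0.07383
  Change   0.007744  0.007744 -0.005163
  Equil     0.06076    0.1127   0.06867
  solve Keq expr → x = -0.002581; check Q = 1.4670e+04

x = -0.002581 M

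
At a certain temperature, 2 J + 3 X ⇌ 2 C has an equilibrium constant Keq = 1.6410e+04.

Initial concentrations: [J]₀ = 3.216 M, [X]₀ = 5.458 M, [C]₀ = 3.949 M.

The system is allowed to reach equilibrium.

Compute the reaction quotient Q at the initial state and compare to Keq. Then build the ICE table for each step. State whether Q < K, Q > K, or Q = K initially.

Q₀ = 0.009273; Q < K (proceeds forward)

Q₀ = 0.009273 vs Keq = 1.6410e+04 ⇒ Q<K, forward
Step 1:
                  J         X         C
  I           3.216     5.458     3.949
  C          -3.132    -4.699     3.132
  E         0.08355    0.7593     7.081
  solve Keq expr → x = 1.566; check Q = 1.6410e+04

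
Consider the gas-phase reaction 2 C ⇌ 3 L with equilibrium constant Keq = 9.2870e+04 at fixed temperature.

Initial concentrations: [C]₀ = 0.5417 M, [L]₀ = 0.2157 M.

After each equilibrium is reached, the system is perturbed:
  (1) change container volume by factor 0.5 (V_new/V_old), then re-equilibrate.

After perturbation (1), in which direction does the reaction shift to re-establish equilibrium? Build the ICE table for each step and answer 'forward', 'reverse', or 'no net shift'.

Direction: reverse

Q₀ = 0.0342 vs Keq = 9.2870e+04 ⇒ Q<K, forward
Step 1:
                    C           L
  I            0.5417      0.2157
  C           -0.5383      0.8075
  E          0.003396       1.023
  solve Keq expr → x = 0.2692; check Q = 9.2870e+04
Then change container volume by factor 0.5 (V_new/V_old).
Step 2:
                    C           L
  I          0.006792       2.046
  C          0.002784   -0.004176
  E          0.009576       2.042
  solve Keq expr → x = -0.001392; check Q = 9.2870e+04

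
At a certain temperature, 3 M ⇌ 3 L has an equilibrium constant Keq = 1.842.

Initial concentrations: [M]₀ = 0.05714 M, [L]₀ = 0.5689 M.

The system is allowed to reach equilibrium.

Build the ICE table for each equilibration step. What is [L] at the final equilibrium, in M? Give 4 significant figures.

Q₀ = 986.9 vs Keq = 1.842 ⇒ Q>K, reverse
Step 1:
                   M          L
  I          0.05714     0.5689
  C           0.2241    -0.2241
  E           0.2813     0.3448
  solve Keq expr → x = -0.07471; check Q = 1.842

[L]_eq = 0.3448 M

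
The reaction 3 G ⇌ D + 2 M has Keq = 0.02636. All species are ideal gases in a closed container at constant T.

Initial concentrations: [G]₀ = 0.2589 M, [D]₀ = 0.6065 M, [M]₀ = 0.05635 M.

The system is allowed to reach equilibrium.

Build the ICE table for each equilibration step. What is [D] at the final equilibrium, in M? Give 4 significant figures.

Q₀ = 0.111 vs Keq = 0.02636 ⇒ Q>K, reverse
Step 1:
                   G          D          M
  I           0.2589     0.6065    0.05635
  C          0.03438   -0.01146   -0.02292
  E           0.2933      0.595    0.03343
  solve Keq expr → x = -0.01146; check Q = 0.02636

[D]_eq = 0.595 M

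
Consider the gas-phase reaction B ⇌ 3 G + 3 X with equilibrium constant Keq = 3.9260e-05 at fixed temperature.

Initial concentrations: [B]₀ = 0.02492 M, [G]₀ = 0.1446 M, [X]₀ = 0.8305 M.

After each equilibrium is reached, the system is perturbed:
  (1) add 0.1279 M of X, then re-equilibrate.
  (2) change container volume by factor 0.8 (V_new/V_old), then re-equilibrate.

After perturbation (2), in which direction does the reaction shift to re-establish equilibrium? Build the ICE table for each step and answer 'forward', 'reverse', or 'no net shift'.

Q₀ = 0.0695 vs Keq = 3.9260e-05 ⇒ Q>K, reverse
Step 1:
                    B           G           X
  I           0.02492      0.1446      0.8305
  C           0.04169     -0.1251     -0.1251
  E           0.06661     0.01953      0.7054
  solve Keq expr → x = -0.04169; check Q = 3.9260e-05
Then add 0.1279 M of X.
Step 2:
                    B           G           X
  I           0.06661     0.01953      0.8333
  C        9.5391e-04   -0.002862   -0.002862
  E           0.06756     0.01667      0.8305
  solve Keq expr → x = -9.5391e-04; check Q = 3.9260e-05
Then change container volume by factor 0.8 (V_new/V_old).
Step 3:
                    B           G           X
  I           0.08445     0.02084       1.038
  C          0.002089   -0.006266   -0.006266
  E           0.08654     0.01457       1.032
  solve Keq expr → x = -0.002089; check Q = 3.9260e-05

Direction: reverse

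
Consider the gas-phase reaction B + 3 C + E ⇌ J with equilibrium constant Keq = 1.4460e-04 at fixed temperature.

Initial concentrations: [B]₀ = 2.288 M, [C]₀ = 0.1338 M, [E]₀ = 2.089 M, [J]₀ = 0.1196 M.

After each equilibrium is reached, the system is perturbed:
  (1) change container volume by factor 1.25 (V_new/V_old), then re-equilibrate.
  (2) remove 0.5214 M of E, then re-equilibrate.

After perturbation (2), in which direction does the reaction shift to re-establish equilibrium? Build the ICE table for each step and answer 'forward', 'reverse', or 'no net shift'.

Q₀ = 10.45 vs Keq = 1.4460e-04 ⇒ Q>K, reverse
Step 1:
                  B         C         E         J
  init        2.288    0.1338     2.089    0.1196
  Δ          0.1195    0.3585    0.1195   -0.1195
  eq          2.408    0.4923     2.209 9.1747e-05
  solve Keq expr → x = -0.1195; check Q = 1.4460e-04
Then change container volume by factor 1.25 (V_new/V_old).
Step 2:
                  B         C         E         J
  init        1.926    0.3939     1.767 7.3397e-05
  Δ       4.3303e-05 1.2991e-04 4.3303e-05 -4.3303e-05
  eq          1.926     0.394     1.767 3.0095e-05
  solve Keq expr → x = -4.3303e-05; check Q = 1.4460e-04
Then remove 0.5214 M of E.
Step 3:
                  B         C         E         J
  init        1.926     0.394     1.245 3.0095e-05
  Δ       8.8764e-06 2.6629e-05 8.8764e-06 -8.8764e-06
  eq          1.926     0.394     1.245 2.1218e-05
  solve Keq expr → x = -8.8764e-06; check Q = 1.4460e-04

Direction: reverse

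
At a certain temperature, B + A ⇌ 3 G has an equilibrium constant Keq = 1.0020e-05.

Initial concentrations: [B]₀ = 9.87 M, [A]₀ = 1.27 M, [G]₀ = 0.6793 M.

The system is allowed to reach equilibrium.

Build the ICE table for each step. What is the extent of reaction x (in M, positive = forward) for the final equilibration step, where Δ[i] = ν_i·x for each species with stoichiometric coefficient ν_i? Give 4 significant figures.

x = -0.2087 M

Q₀ = 0.02501 vs Keq = 1.0020e-05 ⇒ Q>K, reverse
Step 1:
                    B           A           G
  Initial        9.87        1.27      0.6793
  Change       0.2087      0.2087     -0.6262
  Equil         10.08       1.479     0.05305
  solve Keq expr → x = -0.2087; check Q = 1.0020e-05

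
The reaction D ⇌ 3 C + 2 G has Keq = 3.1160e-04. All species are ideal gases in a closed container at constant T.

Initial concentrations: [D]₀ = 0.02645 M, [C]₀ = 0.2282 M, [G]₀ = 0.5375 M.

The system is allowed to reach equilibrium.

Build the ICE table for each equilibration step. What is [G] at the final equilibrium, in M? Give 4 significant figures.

[G]_eq = 0.4207 M

Q₀ = 0.1298 vs Keq = 3.1160e-04 ⇒ Q>K, reverse
Step 1:
                  D         C         G
  Initial   0.02645    0.2282    0.5375
  Change    0.05838   -0.1751   -0.1168
  Equil     0.08483   0.05305    0.4207
  solve Keq expr → x = -0.05838; check Q = 3.1160e-04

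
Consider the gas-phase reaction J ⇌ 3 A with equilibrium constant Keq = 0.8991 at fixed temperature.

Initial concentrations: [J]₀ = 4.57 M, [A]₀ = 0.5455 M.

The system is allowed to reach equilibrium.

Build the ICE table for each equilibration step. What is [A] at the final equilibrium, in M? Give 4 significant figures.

[A]_eq = 1.561 M

Q₀ = 0.03552 vs Keq = 0.8991 ⇒ Q<K, forward
Step 1:
                   J          A
  Initial       4.57     0.5455
  Change     -0.3385      1.016
  Equil        4.231      1.561
  solve Keq expr → x = 0.3385; check Q = 0.8991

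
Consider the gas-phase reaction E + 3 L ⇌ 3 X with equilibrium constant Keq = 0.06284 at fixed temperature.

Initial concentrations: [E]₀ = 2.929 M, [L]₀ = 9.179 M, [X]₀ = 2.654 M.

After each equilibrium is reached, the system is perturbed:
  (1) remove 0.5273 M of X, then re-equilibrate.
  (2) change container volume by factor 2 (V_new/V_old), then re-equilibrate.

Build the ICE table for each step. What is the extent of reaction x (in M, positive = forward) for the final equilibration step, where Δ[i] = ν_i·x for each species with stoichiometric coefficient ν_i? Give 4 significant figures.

Q₀ = 0.008253 vs Keq = 0.06284 ⇒ Q<K, forward
Step 1:
                   E          L          X
  I            2.929      9.179      2.654
  C          -0.4903     -1.471      1.471
  E            2.439      7.708      4.125
  solve Keq expr → x = 0.4903; check Q = 0.06284
Then remove 0.5273 M of X.
Step 2:
                   E          L          X
  I            2.439      7.708      3.598
  C          -0.1023    -0.3069     0.3069
  E            2.336      7.401      3.904
  solve Keq expr → x = 0.1023; check Q = 0.06284
Then change container volume by factor 2 (V_new/V_old).
Step 3:
                   E          L          X
  I            1.168      3.701      1.952
  C          0.08537     0.2561    -0.2561
  E            1.254      3.957      1.696
  solve Keq expr → x = -0.08537; check Q = 0.06284

x = -0.08537 M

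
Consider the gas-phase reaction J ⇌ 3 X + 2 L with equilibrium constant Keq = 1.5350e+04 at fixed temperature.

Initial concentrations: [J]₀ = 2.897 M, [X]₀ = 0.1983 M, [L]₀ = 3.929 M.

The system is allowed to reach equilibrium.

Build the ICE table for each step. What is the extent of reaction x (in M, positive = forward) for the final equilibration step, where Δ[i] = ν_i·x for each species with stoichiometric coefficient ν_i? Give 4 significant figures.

Q₀ = 0.04155 vs Keq = 1.5350e+04 ⇒ Q<K, forward
Step 1:
                   J          X          L
  I            2.897     0.1983      3.929
  C           -1.973      5.918      3.945
  E           0.9243      6.116      7.874
  solve Keq expr → x = 1.973; check Q = 1.5350e+04

x = 1.973 M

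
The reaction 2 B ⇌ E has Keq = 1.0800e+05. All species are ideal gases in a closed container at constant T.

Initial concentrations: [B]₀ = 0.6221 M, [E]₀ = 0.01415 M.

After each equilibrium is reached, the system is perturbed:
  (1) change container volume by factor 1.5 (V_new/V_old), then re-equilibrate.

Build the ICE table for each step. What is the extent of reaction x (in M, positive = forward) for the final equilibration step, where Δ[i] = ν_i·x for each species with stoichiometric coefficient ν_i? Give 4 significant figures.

x = -1.2961e-04 M

Q₀ = 0.03656 vs Keq = 1.0800e+05 ⇒ Q<K, forward
Step 1:
                  B         E
  init       0.6221   0.01415
  Δ         -0.6204    0.3102
  eq       0.001733    0.3243
  solve Keq expr → x = 0.3102; check Q = 1.0800e+05
Then change container volume by factor 1.5 (V_new/V_old).
Step 2:
                  B         E
  init     0.001155    0.2162
  Δ       2.5922e-04 -1.2961e-04
  eq       0.001415    0.2161
  solve Keq expr → x = -1.2961e-04; check Q = 1.0800e+05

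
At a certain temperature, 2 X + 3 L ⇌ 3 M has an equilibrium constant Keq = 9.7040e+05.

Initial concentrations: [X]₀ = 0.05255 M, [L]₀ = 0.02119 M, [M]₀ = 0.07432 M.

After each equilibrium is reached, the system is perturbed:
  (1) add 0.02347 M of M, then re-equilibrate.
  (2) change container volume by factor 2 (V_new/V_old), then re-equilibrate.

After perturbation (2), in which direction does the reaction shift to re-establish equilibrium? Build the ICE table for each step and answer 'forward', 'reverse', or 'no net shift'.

Q₀ = 1.5624e+04 vs Keq = 9.7040e+05 ⇒ Q<K, forward
Step 1:
                  X         L         M
  init      0.05255   0.02119   0.07432
  Δ       -0.009302  -0.01395   0.01395
  eq        0.04325  0.007237   0.08827
  solve Keq expr → x = 0.004651; check Q = 9.7040e+05
Then add 0.02347 M of M.
Step 2:
                  X         L         M
  init      0.04325  0.007237    0.1117
  Δ        0.001094  0.001641 -0.001641
  eq        0.04434  0.008877    0.1101
  solve Keq expr → x = -5.4685e-04; check Q = 9.7040e+05
Then change container volume by factor 2 (V_new/V_old).
Step 3:
                  X         L         M
  init      0.02217  0.004439   0.05505
  Δ        0.001383  0.002074 -0.002074
  eq        0.02355  0.006512   0.05298
  solve Keq expr → x = -6.9127e-04; check Q = 9.7040e+05

Direction: reverse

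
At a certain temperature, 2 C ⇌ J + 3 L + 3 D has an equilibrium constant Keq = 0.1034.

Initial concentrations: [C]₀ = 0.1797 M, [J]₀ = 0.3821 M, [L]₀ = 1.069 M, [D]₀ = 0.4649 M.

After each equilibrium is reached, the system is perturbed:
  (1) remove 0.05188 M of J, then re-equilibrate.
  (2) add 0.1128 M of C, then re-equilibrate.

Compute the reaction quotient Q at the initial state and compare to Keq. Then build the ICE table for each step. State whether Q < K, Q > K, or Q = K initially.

Q₀ = 1.452; Q > K (proceeds reverse)

Q₀ = 1.452 vs Keq = 0.1034 ⇒ Q>K, reverse
Step 1:
                  C         J         L         D
  I          0.1797    0.3821     1.069    0.4649
  C         0.09982  -0.04991   -0.1497   -0.1497
  E          0.2795    0.3322    0.9193    0.3152
  solve Keq expr → x = -0.04991; check Q = 0.1034
Then remove 0.05188 M of J.
Step 2:
                  C         J         L         D
  I          0.2795    0.2803    0.9193    0.3152
  C       -0.006074  0.003037  0.009112  0.009112
  E          0.2734    0.2833    0.9284    0.3243
  solve Keq expr → x = 0.003037; check Q = 0.1034
Then add 0.1128 M of C.
Step 3:
                  C         J         L         D
  I          0.3862    0.2833    0.9284    0.3243
  C        -0.02775   0.01387   0.04162   0.04162
  E          0.3585    0.2972      0.97    0.3659
  solve Keq expr → x = 0.01387; check Q = 0.1034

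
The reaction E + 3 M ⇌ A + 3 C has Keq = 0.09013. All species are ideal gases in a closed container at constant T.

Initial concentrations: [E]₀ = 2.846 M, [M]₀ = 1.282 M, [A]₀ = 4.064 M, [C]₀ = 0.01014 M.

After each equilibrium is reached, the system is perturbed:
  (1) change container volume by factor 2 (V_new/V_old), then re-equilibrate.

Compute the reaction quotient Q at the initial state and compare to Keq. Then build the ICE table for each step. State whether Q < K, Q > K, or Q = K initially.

Q₀ = 7.0659e-07 vs Keq = 0.09013 ⇒ Q<K, forward
Step 1:
                    E           M           A           C
  Initial       2.846       1.282       4.064     0.01014
  Change      -0.1172     -0.3517      0.1172      0.3517
  Equil         2.729      0.9303       4.181      0.3618
  solve Keq expr → x = 0.1172; check Q = 0.09013
Then change container volume by factor 2 (V_new/V_old).
Step 2:
                    E           M           A           C
  Initial       1.364      0.4652       2.091      0.1809
  Change            0           0           0           0
  Equil         1.364      0.4652       2.091      0.1809
  solve Keq expr → x = 0; check Q = 0.09013

Q₀ = 7.0659e-07; Q < K (proceeds forward)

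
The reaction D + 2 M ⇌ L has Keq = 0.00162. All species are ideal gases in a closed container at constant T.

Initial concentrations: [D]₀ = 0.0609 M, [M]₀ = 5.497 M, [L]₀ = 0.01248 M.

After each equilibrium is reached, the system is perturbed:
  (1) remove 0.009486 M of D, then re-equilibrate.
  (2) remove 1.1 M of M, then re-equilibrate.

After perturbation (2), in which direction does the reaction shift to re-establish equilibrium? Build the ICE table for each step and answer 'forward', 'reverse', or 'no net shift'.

Direction: reverse

Q₀ = 0.006782 vs Keq = 0.00162 ⇒ Q>K, reverse
Step 1:
                  D         M         L
  Initial    0.0609     5.497   0.01248
  Change   0.009034   0.01807 -0.009034
  Equil     0.06993     5.515  0.003446
  solve Keq expr → x = -0.009034; check Q = 0.00162
Then remove 0.009486 M of D.
Step 2:
                  D         M         L
  Initial   0.06045     5.515  0.003446
  Change  4.4454e-04 8.8908e-04 -4.4454e-04
  Equil     0.06089     5.516  0.003001
  solve Keq expr → x = -4.4454e-04; check Q = 0.00162
Then remove 1.1 M of M.
Step 3:
                  D         M         L
  Initial   0.06089     4.416  0.003001
  Change   0.001043  0.002086 -0.001043
  Equil     0.06194     4.418  0.001958
  solve Keq expr → x = -0.001043; check Q = 0.00162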